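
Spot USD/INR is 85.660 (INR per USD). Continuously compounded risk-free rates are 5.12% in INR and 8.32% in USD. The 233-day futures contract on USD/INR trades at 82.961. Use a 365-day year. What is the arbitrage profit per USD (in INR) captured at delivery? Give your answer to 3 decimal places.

0.967 per USD (in INR)

Fair futures: F* = S·e^(carry·T), with carry = (r_INR − r_USD) = 0.0512 − 0.0832 = -0.0320
F* = 85.660 · e^(-0.0320 × 233/365) = 85.660 · e^-0.020427 = 85.660 × 0.979780 = 83.9280
Market 82.961 < fair 83.9280: forward underpriced → reverse cash-and-carry (short spot, go long the forward).
At maturity, profit = |F_mkt − F*| = |82.961 − 83.9280| = 0.967 per USD (in INR)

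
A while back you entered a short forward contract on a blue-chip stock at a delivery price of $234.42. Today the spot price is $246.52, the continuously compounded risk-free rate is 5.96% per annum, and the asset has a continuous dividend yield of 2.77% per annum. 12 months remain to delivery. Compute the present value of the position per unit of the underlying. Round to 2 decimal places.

Current fair forward for the remaining 12 months: F = S·e^((r − q)·T), (r − q) = 0.0596 − 0.0277 = 0.0319
F = 246.52 · e^(0.0319 × 12/12) = 246.52 × 1.032414 = 254.5107
Value of long forward = (F − K)·e^(−rT) = (254.5107 − 234.42) · e^(−0.0596·12/12)
= 20.0907 × 0.942141 = 18.93
Short position value = −(long value) = -$18.93

-$18.93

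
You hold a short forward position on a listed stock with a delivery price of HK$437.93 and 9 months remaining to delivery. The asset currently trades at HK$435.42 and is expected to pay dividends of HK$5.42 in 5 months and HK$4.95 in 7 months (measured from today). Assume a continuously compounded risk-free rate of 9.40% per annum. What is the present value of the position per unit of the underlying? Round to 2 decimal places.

PV(remaining dividends) I = 5.42·e^(−0.0940·5/12) + 4.95·e^(−0.0940·7/12) = 9.8977
Current forward F = (S − I)·e^(rT) = (435.42 − 9.8977)·e^(0.0940·9/12) = 425.5223 × 1.073045 = 456.6046
Value (long) = (F − K)·e^(−rT) = (456.6046 − 437.93) × 0.931928 = 17.4034
Short position value = −(long value) = -HK$17.40

-HK$17.40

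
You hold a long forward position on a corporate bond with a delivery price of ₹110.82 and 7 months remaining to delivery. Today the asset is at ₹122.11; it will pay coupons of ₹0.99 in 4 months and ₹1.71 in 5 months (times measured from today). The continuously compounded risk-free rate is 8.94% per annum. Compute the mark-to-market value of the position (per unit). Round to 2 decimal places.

PV(remaining coupons) I = 0.99·e^(−0.0894·4/12) + 1.71·e^(−0.0894·5/12) = 2.6084
Current forward F = (S − I)·e^(rT) = (122.11 − 2.6084)·e^(0.0894·7/12) = 119.5016 × 1.053534 = 125.8990
Value (long) = (F − K)·e^(−rT) = (125.8990 − 110.82) × 0.949186 = 14.3128
Value = ₹14.31

₹14.31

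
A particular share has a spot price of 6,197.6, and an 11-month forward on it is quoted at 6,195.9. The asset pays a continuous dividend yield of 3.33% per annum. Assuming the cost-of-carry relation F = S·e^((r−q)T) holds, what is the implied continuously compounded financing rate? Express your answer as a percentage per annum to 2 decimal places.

From F = S·e^((r−q)T): (r − q) = ln(F/S)/T
ln(6195.9/6197.6) = ln(0.999726) = -0.000274
(r − q) = -0.000274 / (11/12) = -0.000299
r = ln(F/S)/T + q = -0.000299 + 0.0333 = 0.033001
r = 3.30%

3.30%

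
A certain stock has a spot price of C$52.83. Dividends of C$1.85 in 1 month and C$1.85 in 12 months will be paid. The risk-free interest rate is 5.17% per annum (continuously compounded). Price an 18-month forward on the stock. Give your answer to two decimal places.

PV(dividends) I = 1.85·e^(−0.0517·1/12) + 1.85·e^(−0.0517·12/12)
I = 1.8420 + 1.7568 = 3.5988
F = (S − I)·e^(rT) = (52.83 − 3.5988) · e^(0.0517·18/12)
= 49.2312 · e^0.077550 = 49.2312 × 1.080636 = C$53.20

C$53.20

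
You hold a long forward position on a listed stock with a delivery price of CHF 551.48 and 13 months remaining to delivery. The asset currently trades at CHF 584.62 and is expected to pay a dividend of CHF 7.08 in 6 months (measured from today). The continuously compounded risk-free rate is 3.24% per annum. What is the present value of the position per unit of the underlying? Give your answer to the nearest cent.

CHF 45.19

PV(remaining dividends) I = 7.08·e^(−0.0324·6/12) = 6.9662
Current forward F = (S − I)·e^(rT) = (584.62 − 6.9662)·e^(0.0324·13/12) = 577.6538 × 1.035723 = 598.2893
Value (long) = (F − K)·e^(−rT) = (598.2893 − 551.48) × 0.965509 = 45.1948
Value = CHF 45.19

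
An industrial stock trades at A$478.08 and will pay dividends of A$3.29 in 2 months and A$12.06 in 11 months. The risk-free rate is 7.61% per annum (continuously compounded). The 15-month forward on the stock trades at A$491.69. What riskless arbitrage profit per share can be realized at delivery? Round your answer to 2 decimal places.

A$18.16 per share

PV(dividends) I = 3.29·e^(−0.0761·2/12) + 12.06·e^(−0.0761·11/12) = 14.4959
Fair forward F* = (S − I)·e^(rT) = (478.08 − 14.4959)·e^0.095125 = 463.5841 × 1.099796 = 509.8479
Market A$491.69 < fair 509.8479: forward underpriced → reverse cash-and-carry (short the stock, invest proceeds at r, pay the dividends, go long the forward).
Profit at T = |F_mkt − F*| = |491.69 − 509.8479| = A$18.16 per share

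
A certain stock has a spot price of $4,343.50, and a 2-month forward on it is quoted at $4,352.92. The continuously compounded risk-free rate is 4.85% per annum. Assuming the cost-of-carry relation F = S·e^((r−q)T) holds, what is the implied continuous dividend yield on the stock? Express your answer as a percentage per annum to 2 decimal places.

From F = S·e^((r−q)T): (r − q) = ln(F/S)/T
ln(4352.92/4343.50) = ln(1.002169) = 0.002167
(r − q) = 0.002167 / (2/12) = 0.013002
q = r − ln(F/S)/T = 0.0485 − 0.013002 = 0.035498
q = 3.55%

3.55%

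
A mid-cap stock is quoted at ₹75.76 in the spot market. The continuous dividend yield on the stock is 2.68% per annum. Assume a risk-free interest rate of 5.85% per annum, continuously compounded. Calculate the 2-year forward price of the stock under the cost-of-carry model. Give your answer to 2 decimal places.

₹80.72

F = S·e^((r − q)T) = 75.76 · e^((0.0585 − 0.0268) × 2)
= 75.76 · e^0.063400 = 75.76 × 1.065453
F = ₹80.72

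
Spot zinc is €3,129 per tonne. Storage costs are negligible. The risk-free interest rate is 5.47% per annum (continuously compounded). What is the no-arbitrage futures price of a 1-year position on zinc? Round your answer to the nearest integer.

F = S·e^(rT) = 3129 · e^(0.0547 × 1) = 3129 · e^0.054700
= 3129 × 1.056224 = €3,305 per tonne

€3,305 per tonne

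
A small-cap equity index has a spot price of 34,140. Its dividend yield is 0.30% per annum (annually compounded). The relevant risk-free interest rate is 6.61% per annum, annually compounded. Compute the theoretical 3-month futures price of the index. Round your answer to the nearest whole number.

34,665

F = S · (1+r)^T / (1+q)^T
= 34140 × 1.016130 / 1.000749 = 34140 × 1.015369
F = 34,665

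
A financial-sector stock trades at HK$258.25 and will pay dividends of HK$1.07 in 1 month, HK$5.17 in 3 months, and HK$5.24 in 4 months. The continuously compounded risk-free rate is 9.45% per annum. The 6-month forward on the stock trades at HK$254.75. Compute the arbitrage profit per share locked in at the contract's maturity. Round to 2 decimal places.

PV(dividends) I = 1.07·e^(−0.0945·1/12) + 5.17·e^(−0.0945·3/12) + 5.24·e^(−0.0945·4/12) = 11.1884
Fair forward F* = (S − I)·e^(rT) = (258.25 − 11.1884)·e^0.047250 = 247.0616 × 1.048384 = 259.0154
Market HK$254.75 < fair 259.0154: forward underpriced → reverse cash-and-carry (short the stock, invest proceeds at r, pay the dividends, go long the forward).
Profit at T = |F_mkt − F*| = |254.75 − 259.0154| = HK$4.27 per share

HK$4.27 per share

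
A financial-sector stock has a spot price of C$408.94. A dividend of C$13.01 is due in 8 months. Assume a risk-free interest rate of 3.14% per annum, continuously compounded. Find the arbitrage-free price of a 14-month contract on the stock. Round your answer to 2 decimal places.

PV(dividends) I = 13.01·e^(−0.0314·8/12)
I = 12.7405
F = (S − I)·e^(rT) = (408.94 − 12.7405) · e^(0.0314·14/12)
= 396.1995 · e^0.036633 = 396.1995 × 1.037312 = C$410.98

C$410.98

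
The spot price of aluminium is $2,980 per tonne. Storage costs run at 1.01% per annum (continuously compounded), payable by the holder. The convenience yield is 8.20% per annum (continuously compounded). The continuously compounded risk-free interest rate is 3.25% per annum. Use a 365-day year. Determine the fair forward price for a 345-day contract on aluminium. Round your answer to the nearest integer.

Net carry = r + u − y = 0.0325 + 0.0101 − 0.0820 = -0.0394
F = S·e^((r+u−y)T) = 2980 · e^(-0.0394 × 345/365) = 2980 · e^-0.037241
= 2980 × 0.963444 = $2,871 per tonne

$2,871 per tonne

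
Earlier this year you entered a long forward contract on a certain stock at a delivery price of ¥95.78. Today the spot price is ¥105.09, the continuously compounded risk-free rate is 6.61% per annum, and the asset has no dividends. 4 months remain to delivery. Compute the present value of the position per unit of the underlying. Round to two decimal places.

Current fair forward for the remaining 4 months: F = S·e^(r·T), r = 0.0661
F = 105.09 · e^(0.0661 × 4/12) = 105.09 × 1.022278 = 107.4312
Value of long forward = (F − K)·e^(−rT) = (107.4312 − 95.78) · e^(−0.0661·4/12)
= 11.6512 × 0.978208 = 11.40

¥11.40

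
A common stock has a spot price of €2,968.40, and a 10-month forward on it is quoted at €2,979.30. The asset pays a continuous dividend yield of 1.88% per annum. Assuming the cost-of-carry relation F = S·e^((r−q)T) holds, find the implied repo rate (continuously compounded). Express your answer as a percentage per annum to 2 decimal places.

From F = S·e^((r−q)T): (r − q) = ln(F/S)/T
ln(2979.30/2968.40) = ln(1.003672) = 0.003665
(r − q) = 0.003665 / (10/12) = 0.004398
r = ln(F/S)/T + q = 0.004398 + 0.0188 = 0.023198
r = 2.32%

2.32%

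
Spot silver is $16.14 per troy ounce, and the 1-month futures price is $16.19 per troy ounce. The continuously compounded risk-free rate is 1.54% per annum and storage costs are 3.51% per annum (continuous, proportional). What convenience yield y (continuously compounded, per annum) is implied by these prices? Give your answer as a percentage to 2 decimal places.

F = S·e^((r+u−y)T) ⇒ (r+u−y) = ln(F/S)/T
ln(16.19/16.14) = 0.003093; /T ⇒ 0.037116
y = r + u − ln(F/S)/T = 0.0154 + 0.0351 − 0.037116 = 0.013384
y = 1.34%

1.34%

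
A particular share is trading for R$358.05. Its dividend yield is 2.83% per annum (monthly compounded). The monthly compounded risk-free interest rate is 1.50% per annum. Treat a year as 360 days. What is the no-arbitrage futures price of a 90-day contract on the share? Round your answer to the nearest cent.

R$356.86

F = S · (1+r/12)^(12T) / (1+q/12)^(12T)
= 358.05 × 1.003755 / 1.007092 = 358.05 × 0.996686
F = R$356.86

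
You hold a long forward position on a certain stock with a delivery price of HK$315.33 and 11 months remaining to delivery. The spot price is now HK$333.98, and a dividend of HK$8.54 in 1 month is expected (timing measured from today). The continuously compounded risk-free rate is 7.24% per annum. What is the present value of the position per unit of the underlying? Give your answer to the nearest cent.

HK$30.41

PV(remaining dividends) I = 8.54·e^(−0.0724·1/12) = 8.4886
Current forward F = (S − I)·e^(rT) = (333.98 − 8.4886)·e^(0.0724·11/12) = 325.4914 × 1.068618 = 347.8260
Value (long) = (F − K)·e^(−rT) = (347.8260 − 315.33) × 0.935788 = 30.4094
Value = HK$30.41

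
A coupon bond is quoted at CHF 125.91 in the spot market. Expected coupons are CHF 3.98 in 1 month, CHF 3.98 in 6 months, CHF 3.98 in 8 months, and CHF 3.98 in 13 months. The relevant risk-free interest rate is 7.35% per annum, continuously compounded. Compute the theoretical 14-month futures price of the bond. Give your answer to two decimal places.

PV(coupons) I = 3.98·e^(−0.0735·1/12) + 3.98·e^(−0.0735·6/12) + 3.98·e^(−0.0735·8/12) + 3.98·e^(−0.0735·13/12)
I = 3.9557 + 3.8364 + 3.7897 + 3.6754 = 15.2572
F = (S − I)·e^(rT) = (125.91 − 15.2572) · e^(0.0735·14/12)
= 110.6528 · e^0.085750 = 110.6528 × 1.089534 = CHF 120.56

CHF 120.56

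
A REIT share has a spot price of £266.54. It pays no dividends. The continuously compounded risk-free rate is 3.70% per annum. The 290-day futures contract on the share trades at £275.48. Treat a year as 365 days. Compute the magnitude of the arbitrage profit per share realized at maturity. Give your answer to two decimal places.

Fair futures: F* = S·e^(carry·T), with carry = r = 0.0370
F* = 266.54 · e^(0.0370 × 290/365) = 266.54 · e^0.029397 = 266.54 × 1.029833 = £274.4917
Market £275.48 > fair £274.4917: forward overpriced → cash-and-carry (buy spot, short the forward).
At maturity, profit = |F_mkt − F*| = |275.48 − 274.4917| = £0.99 per share

£0.99 per share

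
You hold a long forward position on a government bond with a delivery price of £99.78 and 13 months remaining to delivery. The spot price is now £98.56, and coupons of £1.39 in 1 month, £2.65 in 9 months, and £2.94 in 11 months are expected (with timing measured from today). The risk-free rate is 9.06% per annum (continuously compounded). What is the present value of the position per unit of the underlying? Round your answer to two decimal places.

£1.55

PV(remaining coupons) I = 1.39·e^(−0.0906·1/12) + 2.65·e^(−0.0906·9/12) + 2.94·e^(−0.0906·11/12) = 6.5612
Current forward F = (S − I)·e^(rT) = (98.56 − 6.5612)·e^(0.0906·13/12) = 91.9988 × 1.103128 = 101.4865
Value (long) = (F − K)·e^(−rT) = (101.4865 − 99.78) × 0.906513 = 1.5470
Value = £1.55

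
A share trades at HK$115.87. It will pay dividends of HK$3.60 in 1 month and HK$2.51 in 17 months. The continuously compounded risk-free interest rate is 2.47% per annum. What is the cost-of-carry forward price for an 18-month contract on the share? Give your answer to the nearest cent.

HK$114.00

PV(dividends) I = 3.60·e^(−0.0247·1/12) + 2.51·e^(−0.0247·17/12)
I = 3.5926 + 2.4237 = 6.0163
F = (S − I)·e^(rT) = (115.87 − 6.0163) · e^(0.0247·18/12)
= 109.8537 · e^0.037050 = 109.8537 × 1.037745 = HK$114.00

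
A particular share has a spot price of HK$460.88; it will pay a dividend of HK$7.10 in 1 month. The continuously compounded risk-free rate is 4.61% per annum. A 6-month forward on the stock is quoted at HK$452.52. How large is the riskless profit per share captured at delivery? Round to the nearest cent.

HK$11.87 per share

PV(dividends) I = 7.10·e^(−0.0461·1/12) = 7.0728
Fair forward F* = (S − I)·e^(rT) = (460.88 − 7.0728)·e^0.023050 = 453.8072 × 1.023318 = 464.3891
Market HK$452.52 < fair 464.3891: forward underpriced → reverse cash-and-carry (short the stock, invest proceeds at r, pay the dividends, go long the forward).
Profit at T = |F_mkt − F*| = |452.52 − 464.3891| = HK$11.87 per share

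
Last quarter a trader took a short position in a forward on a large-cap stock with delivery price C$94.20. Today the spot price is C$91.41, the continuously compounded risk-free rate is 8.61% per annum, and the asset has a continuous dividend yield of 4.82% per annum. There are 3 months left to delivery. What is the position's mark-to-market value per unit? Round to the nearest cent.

Current fair forward for the remaining 3 months: F = S·e^((r − q)·T), (r − q) = 0.0861 − 0.0482 = 0.0379
F = 91.41 · e^(0.0379 × 3/12) = 91.41 × 1.009520 = 92.2802
Value of long forward = (F − K)·e^(−rT) = (92.2802 − 94.20) · e^(−0.0861·3/12)
= -1.9198 × 0.978705 = -1.88
Short position value = −(long value) = C$1.88

C$1.88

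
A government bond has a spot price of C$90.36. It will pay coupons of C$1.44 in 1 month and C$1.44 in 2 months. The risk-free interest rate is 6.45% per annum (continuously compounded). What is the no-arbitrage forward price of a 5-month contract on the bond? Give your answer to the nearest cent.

C$89.89

PV(coupons) I = 1.44·e^(−0.0645·1/12) + 1.44·e^(−0.0645·2/12)
I = 1.4323 + 1.4246 = 2.8569
F = (S − I)·e^(rT) = (90.36 − 2.8569) · e^(0.0645·5/12)
= 87.5031 · e^0.026875 = 87.5031 × 1.027239 = C$89.89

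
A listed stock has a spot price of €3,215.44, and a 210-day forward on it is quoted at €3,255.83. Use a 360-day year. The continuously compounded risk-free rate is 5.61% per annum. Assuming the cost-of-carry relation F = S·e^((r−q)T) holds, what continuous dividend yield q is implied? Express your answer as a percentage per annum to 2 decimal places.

3.47%

From F = S·e^((r−q)T): (r − q) = ln(F/S)/T
ln(3255.83/3215.44) = ln(1.012561) = 0.012483
(r − q) = 0.012483 / (210/360) = 0.021399
q = r − ln(F/S)/T = 0.0561 − 0.021399 = 0.034701
q = 3.47%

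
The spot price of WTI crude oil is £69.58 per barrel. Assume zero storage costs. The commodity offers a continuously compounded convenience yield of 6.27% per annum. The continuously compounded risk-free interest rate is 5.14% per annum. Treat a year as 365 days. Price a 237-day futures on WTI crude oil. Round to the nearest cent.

£69.07 per barrel

Net carry = r + u − y = 0.0514 + 0.0000 − 0.0627 = -0.0113
F = S·e^((r+u−y)T) = 69.58 · e^(-0.0113 × 237/365) = 69.58 · e^-0.007337
= 69.58 × 0.992690 = £69.07 per barrel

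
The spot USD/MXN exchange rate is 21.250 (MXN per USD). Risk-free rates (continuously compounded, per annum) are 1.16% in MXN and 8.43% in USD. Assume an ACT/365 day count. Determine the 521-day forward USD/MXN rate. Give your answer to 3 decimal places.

19.155

F = S·e^((r_MXN − r_USD)T) = 21.250 · e^((0.0116 − 0.0843) × 521/365)
= 21.250 · e^-0.103772 = 21.250 × 0.901431
F = 19.155 MXN per USD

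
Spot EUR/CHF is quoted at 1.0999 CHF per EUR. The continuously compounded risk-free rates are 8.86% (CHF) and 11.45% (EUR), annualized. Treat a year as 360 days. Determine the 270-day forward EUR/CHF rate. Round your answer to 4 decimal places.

F = S·e^((r_CHF − r_EUR)T) = 1.0999 · e^((0.0886 − 0.1145) × 270/360)
= 1.0999 · e^-0.019425 = 1.0999 × 0.980762
F = 1.0787 CHF per EUR

1.0787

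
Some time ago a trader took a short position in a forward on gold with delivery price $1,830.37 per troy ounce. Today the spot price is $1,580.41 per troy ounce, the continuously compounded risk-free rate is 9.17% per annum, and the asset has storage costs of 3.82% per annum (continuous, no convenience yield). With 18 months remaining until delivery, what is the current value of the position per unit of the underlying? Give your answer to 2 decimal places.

Current fair forward for the remaining 18 months: F = S·e^((r + u)·T), (r + u) = 0.0917 + 0.0382 = 0.1299
F = 1580.41 · e^(0.1299 × 18/12) = 1580.41 × 1.21512870 = 1920.4015
Value of long forward = (F − K)·e^(−rT) = (1920.4015 − 1830.37) · e^(−0.0917·18/12)
= 90.0315 × 0.87149077 = 78.46
Short position value = −(long value) = -$78.46

-$78.46 per troy ounce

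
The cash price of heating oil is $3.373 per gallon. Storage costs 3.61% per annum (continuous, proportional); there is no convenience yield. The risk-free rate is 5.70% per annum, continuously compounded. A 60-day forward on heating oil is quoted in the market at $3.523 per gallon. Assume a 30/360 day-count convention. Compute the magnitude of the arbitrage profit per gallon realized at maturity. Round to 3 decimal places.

Fair forward: F* = S·e^(carry·T), with carry = (r + u) = 0.0570 + 0.0361 = 0.0931
F* = 3.373 · e^(0.0931 × 60/360) = 3.373 · e^0.015517 = 3.373 × 1.015638 = $3.4257
Market $3.523 > fair $3.4257: forward overpriced → cash-and-carry (buy spot, short the forward).
At maturity, profit = |F_mkt − F*| = |3.523 − 3.4257| = $0.097 per gallon

$0.097 per gallon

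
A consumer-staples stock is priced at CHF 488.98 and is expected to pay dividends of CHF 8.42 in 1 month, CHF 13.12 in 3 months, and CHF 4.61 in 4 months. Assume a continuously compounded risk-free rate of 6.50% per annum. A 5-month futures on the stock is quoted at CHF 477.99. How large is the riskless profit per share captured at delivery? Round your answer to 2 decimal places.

CHF 2.09 per share

PV(dividends) I = 8.42·e^(−0.0650·1/12) + 13.12·e^(−0.0650·3/12) + 4.61·e^(−0.0650·4/12) = 25.7942
Fair futures F* = (S − I)·e^(rT) = (488.98 − 25.7942)·e^0.027083 = 463.1858 × 1.027453 = 475.9016
Market CHF 477.99 > fair 475.9016: forward overpriced → cash-and-carry (borrow at r, buy the stock and collect the dividends, short the forward).
Profit at T = |F_mkt − F*| = |477.99 − 475.9016| = CHF 2.09 per share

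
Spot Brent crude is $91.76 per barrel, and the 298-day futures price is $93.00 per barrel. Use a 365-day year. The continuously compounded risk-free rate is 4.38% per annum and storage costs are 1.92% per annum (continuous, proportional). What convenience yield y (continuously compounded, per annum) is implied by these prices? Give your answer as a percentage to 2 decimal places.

F = S·e^((r+u−y)T) ⇒ (r+u−y) = ln(F/S)/T
ln(93.00/91.76) = 0.013423; /T ⇒ 0.016441
y = r + u − ln(F/S)/T = 0.0438 + 0.0192 − 0.016441 = 0.046559
y = 4.66%

4.66%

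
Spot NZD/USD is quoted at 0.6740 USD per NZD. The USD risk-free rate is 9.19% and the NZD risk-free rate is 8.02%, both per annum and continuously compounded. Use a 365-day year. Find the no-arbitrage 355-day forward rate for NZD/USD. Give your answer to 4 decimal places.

0.6817

F = S·e^((r_USD − r_NZD)T) = 0.6740 · e^((0.0919 − 0.0802) × 355/365)
= 0.6740 · e^0.011379 = 0.6740 × 1.011444
F = 0.6817 USD per NZD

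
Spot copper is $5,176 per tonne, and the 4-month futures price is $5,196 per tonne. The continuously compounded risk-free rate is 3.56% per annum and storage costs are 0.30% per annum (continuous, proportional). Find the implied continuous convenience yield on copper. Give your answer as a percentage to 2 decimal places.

F = S·e^((r+u−y)T) ⇒ (r+u−y) = ln(F/S)/T
ln(5196/5176) = 0.003857; /T ⇒ 0.011571
y = r + u − ln(F/S)/T = 0.0356 + 0.0030 − 0.011571 = 0.027029
y = 2.70%

2.70%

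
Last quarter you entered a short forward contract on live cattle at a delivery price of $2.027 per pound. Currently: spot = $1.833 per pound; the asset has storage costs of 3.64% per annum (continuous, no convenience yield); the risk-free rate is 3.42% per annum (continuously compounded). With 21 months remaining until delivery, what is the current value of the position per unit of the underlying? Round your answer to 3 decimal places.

-$0.044 per pound

Current fair forward for the remaining 21 months: F = S·e^((r + u)·T), (r + u) = 0.0342 + 0.0364 = 0.0706
F = 1.833 · e^(0.0706 × 21/12) = 1.833 × 1.131507 = 2.0741
Value of long forward = (F − K)·e^(−rT) = (2.0741 − 2.027) · e^(−0.0342·21/12)
= 0.0471 × 0.941906 = 0.044
Short position value = −(long value) = -$0.044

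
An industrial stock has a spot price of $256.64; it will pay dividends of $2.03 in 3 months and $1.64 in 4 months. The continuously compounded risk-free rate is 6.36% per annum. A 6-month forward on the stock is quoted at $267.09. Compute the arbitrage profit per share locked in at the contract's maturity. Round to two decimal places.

$5.88 per share

PV(dividends) I = 2.03·e^(−0.0636·3/12) + 1.64·e^(−0.0636·4/12) = 3.6036
Fair forward F* = (S − I)·e^(rT) = (256.64 − 3.6036)·e^0.031800 = 253.0364 × 1.032311 = 261.2123
Market $267.09 > fair 261.2123: forward overpriced → cash-and-carry (borrow at r, buy the stock and collect the dividends, short the forward).
Profit at T = |F_mkt − F*| = |267.09 − 261.2123| = $5.88 per share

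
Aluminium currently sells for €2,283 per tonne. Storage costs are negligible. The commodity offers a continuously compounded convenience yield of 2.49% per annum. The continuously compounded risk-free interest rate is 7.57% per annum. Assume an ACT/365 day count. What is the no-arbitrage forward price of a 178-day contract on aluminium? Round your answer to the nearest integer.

Net carry = r + u − y = 0.0757 + 0.0000 − 0.0249 = 0.0508
F = S·e^((r+u−y)T) = 2283 · e^(0.0508 × 178/365) = 2283 · e^0.024774
= 2283 × 1.025083 = €2,340 per tonne

€2,340 per tonne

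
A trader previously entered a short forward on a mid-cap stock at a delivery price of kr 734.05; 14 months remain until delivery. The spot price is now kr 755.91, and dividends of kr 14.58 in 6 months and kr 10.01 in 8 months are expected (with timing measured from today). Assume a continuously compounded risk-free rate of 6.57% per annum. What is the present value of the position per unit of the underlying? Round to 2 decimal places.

PV(remaining dividends) I = 14.58·e^(−0.0657·6/12) + 10.01·e^(−0.0657·8/12) = 23.6899
Current forward F = (S − I)·e^(rT) = (755.91 − 23.6899)·e^(0.0657·14/12) = 732.2201 × 1.079664 = 790.5517
Value (long) = (F − K)·e^(−rT) = (790.5517 − 734.05) × 0.926214 = 52.3327
Short position value = −(long value) = -kr 52.33

-kr 52.33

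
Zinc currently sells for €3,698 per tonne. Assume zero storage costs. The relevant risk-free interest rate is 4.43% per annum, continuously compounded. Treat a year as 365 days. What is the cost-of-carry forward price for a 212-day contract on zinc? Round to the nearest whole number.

€3,794 per tonne

F = S·e^(rT) = 3698 · e^(0.0443 × 212/365) = 3698 · e^0.025730
= 3698 × 1.026064 = €3,794 per tonne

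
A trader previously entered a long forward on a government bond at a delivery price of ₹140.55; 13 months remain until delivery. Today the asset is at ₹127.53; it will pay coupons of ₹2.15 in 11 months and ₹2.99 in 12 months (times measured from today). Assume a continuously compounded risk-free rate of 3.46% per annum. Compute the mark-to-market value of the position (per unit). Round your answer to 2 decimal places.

-₹12.82

PV(remaining coupons) I = 2.15·e^(−0.0346·11/12) + 2.99·e^(−0.0346·12/12) = 4.9712
Current forward F = (S − I)·e^(rT) = (127.53 − 4.9712)·e^(0.0346·13/12) = 122.5588 × 1.038195 = 127.2399
Value (long) = (F − K)·e^(−rT) = (127.2399 − 140.55) × 0.963210 = -12.8204
Value = -₹12.82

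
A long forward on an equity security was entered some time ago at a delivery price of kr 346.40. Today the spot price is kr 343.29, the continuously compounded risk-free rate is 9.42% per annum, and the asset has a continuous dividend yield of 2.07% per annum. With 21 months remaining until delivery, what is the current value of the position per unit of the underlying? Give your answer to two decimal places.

Current fair forward for the remaining 21 months: F = S·e^((r − q)·T), (r − q) = 0.0942 − 0.0207 = 0.0735
F = 343.29 · e^(0.0735 × 21/12) = 343.29 × 1.137264 = 390.4114
Value of long forward = (F − K)·e^(−rT) = (390.4114 − 346.40) · e^(−0.0942·21/12)
= 44.0114 × 0.848021 = 37.32

kr 37.32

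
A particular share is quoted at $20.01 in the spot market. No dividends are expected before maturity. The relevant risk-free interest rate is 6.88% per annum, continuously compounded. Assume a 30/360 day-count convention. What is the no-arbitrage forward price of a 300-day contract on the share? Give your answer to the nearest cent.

F = S·e^(rT) = 20.01 · e^(0.0688 × 300/360)
= 20.01 · e^0.057333 = 20.01 × 1.059008
F = $21.19

$21.19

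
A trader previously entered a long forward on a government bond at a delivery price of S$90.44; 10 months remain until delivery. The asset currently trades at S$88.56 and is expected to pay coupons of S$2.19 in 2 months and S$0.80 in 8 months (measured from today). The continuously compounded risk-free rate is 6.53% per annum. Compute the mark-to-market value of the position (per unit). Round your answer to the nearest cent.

-S$0.02

PV(remaining coupons) I = 2.19·e^(−0.0653·2/12) + 0.80·e^(−0.0653·8/12) = 2.9322
Current forward F = (S − I)·e^(rT) = (88.56 − 2.9322)·e^(0.0653·10/12) = 85.6278 × 1.055924 = 90.4164
Value (long) = (F − K)·e^(−rT) = (90.4164 − 90.44) × 0.947037 = -0.0224
Value = -S$0.02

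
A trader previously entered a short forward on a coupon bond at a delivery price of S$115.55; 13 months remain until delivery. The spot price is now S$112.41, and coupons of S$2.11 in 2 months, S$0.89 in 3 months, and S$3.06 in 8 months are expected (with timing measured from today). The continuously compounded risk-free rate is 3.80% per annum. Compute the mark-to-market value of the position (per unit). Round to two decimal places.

S$4.44

PV(remaining coupons) I = 2.11·e^(−0.0380·2/12) + 0.89·e^(−0.0380·3/12) + 3.06·e^(−0.0380·8/12) = 5.9617
Current forward F = (S − I)·e^(rT) = (112.41 − 5.9617)·e^(0.0380·13/12) = 106.4483 × 1.042026 = 110.9219
Value (long) = (F − K)·e^(−rT) = (110.9219 − 115.55) × 0.959669 = -4.4414
Short position value = −(long value) = S$4.44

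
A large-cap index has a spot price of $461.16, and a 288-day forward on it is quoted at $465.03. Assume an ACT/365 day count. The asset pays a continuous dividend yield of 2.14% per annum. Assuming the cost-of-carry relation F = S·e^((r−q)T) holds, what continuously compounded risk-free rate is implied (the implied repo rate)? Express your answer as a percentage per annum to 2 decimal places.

From F = S·e^((r−q)T): (r − q) = ln(F/S)/T
ln(465.03/461.16) = ln(1.008392) = 0.008357
(r − q) = 0.008357 / (288/365) = 0.010591
r = ln(F/S)/T + q = 0.010591 + 0.0214 = 0.031991
r = 3.20%

3.20%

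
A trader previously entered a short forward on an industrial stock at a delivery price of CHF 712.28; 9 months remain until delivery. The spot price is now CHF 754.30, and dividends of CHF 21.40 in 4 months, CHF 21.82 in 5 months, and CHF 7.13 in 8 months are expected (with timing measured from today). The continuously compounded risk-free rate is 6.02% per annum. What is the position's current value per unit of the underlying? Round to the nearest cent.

-CHF 24.36

PV(remaining dividends) I = 21.40·e^(−0.0602·4/12) + 21.82·e^(−0.0602·5/12) + 7.13·e^(−0.0602·8/12) = 49.1039
Current forward F = (S − I)·e^(rT) = (754.30 − 49.1039)·e^(0.0602·9/12) = 705.1961 × 1.046185 = 737.7656
Value (long) = (F − K)·e^(−rT) = (737.7656 − 712.28) × 0.955854 = 24.3605
Short position value = −(long value) = -CHF 24.36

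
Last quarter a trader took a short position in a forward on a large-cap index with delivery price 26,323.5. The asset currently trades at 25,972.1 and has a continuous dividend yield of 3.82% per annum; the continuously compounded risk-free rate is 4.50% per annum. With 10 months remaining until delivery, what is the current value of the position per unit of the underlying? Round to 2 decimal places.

Current fair forward for the remaining 10 months: F = S·e^((r − q)·T), (r − q) = 0.0450 − 0.0382 = 0.0068
F = 25972.1 · e^(0.0068 × 10/12) = 25972.1 × 1.00568275 = 26119.6930
Value of long forward = (F − K)·e^(−rT) = (26119.6930 − 26323.5) · e^(−0.0450·10/12)
= -203.8070 × 0.96319442 = -196.31
Short position value = −(long value) = 196.31

196.31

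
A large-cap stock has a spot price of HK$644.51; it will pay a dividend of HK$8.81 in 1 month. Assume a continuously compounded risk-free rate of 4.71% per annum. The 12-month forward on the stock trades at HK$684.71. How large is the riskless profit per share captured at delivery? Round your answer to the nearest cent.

PV(dividends) I = 8.81·e^(−0.0471·1/12) = 8.7755
Fair forward F* = (S − I)·e^(rT) = (644.51 − 8.7755)·e^0.047100 = 635.7345 × 1.048227 = 666.3941
Market HK$684.71 > fair 666.3941: forward overpriced → cash-and-carry (borrow at r, buy the stock and collect the dividends, short the forward).
Profit at T = |F_mkt − F*| = |684.71 − 666.3941| = HK$18.32 per share

HK$18.32 per share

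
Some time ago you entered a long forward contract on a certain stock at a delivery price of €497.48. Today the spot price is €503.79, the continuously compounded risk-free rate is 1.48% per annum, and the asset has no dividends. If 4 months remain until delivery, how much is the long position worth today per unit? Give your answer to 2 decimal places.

Current fair forward for the remaining 4 months: F = S·e^(r·T), r = 0.0148
F = 503.79 · e^(0.0148 × 4/12) = 503.79 × 1.004946 = 506.2817
Value of long forward = (F − K)·e^(−rT) = (506.2817 − 497.48) · e^(−0.0148·4/12)
= 8.8017 × 0.995079 = 8.76

€8.76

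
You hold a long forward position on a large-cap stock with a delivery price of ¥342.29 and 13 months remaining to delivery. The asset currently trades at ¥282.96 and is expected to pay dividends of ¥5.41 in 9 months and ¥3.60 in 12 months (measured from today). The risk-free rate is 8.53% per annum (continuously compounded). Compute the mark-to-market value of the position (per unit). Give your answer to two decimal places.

-¥37.50

PV(remaining dividends) I = 5.41·e^(−0.0853·9/12) + 3.60·e^(−0.0853·12/12) = 8.3804
Current forward F = (S − I)·e^(rT) = (282.96 − 8.3804)·e^(0.0853·13/12) = 274.5796 × 1.096813 = 301.1625
Value (long) = (F − K)·e^(−rT) = (301.1625 − 342.29) × 0.911733 = -37.4973
Value = -¥37.50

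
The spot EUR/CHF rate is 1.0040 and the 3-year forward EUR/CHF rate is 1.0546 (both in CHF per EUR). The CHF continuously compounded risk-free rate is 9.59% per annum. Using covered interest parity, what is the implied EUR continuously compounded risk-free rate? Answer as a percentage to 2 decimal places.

7.95%

F = S·e^((r_CHF − r_EUR)T) ⇒ r_EUR = r_CHF − ln(F/S)/T
ln(1.0546/1.0040) = 0.049170; /(3) = 0.016390
r_EUR = 0.0959 − 0.016390 = 0.079510
r_EUR = 7.95%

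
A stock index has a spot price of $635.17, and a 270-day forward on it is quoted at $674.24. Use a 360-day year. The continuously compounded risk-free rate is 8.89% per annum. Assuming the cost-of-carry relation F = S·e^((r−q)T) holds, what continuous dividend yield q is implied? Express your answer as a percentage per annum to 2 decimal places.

0.93%

From F = S·e^((r−q)T): (r − q) = ln(F/S)/T
ln(674.24/635.17) = ln(1.061511) = 0.059693
(r − q) = 0.059693 / (270/360) = 0.079591
q = r − ln(F/S)/T = 0.0889 − 0.079591 = 0.009309
q = 0.93%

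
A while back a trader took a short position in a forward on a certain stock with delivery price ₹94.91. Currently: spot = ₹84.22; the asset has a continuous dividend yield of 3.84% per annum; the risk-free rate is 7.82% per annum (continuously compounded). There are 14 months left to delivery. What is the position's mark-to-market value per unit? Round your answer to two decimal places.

₹6.10

Current fair forward for the remaining 14 months: F = S·e^((r − q)·T), (r − q) = 0.0782 − 0.0384 = 0.0398
F = 84.22 · e^(0.0398 × 14/12) = 84.22 × 1.047528 = 88.2228
Value of long forward = (F − K)·e^(−rT) = (88.2228 − 94.91) · e^(−0.0782·14/12)
= -6.6872 × 0.912805 = -6.10
Short position value = −(long value) = ₹6.10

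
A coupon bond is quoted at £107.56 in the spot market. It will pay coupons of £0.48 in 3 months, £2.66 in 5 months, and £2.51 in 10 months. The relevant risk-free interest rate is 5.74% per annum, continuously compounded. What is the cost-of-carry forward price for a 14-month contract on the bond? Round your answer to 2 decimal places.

£109.17

PV(coupons) I = 0.48·e^(−0.0574·3/12) + 2.66·e^(−0.0574·5/12) + 2.51·e^(−0.0574·10/12)
I = 0.4732 + 2.5971 + 2.3928 = 5.4631
F = (S − I)·e^(rT) = (107.56 − 5.4631) · e^(0.0574·14/12)
= 102.0969 · e^0.066967 = 102.0969 × 1.069260 = £109.17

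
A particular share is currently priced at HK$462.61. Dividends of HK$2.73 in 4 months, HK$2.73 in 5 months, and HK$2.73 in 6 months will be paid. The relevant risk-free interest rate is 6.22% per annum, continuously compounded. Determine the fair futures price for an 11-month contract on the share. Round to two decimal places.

PV(dividends) I = 2.73·e^(−0.0622·4/12) + 2.73·e^(−0.0622·5/12) + 2.73·e^(−0.0622·6/12)
I = 2.6740 + 2.6602 + 2.6464 = 7.9806
F = (S − I)·e^(rT) = (462.61 − 7.9806) · e^(0.0622·11/12)
= 454.6294 · e^0.057017 = 454.6294 × 1.058674 = HK$481.30

HK$481.30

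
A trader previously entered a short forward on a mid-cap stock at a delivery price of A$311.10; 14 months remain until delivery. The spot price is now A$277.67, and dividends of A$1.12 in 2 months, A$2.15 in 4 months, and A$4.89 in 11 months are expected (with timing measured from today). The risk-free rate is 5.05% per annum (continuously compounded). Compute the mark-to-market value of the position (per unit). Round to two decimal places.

PV(remaining dividends) I = 1.12·e^(−0.0505·2/12) + 2.15·e^(−0.0505·4/12) + 4.89·e^(−0.0505·11/12) = 7.8935
Current forward F = (S − I)·e^(rT) = (277.67 − 7.8935)·e^(0.0505·14/12) = 269.7765 × 1.060687 = 286.1484
Value (long) = (F − K)·e^(−rT) = (286.1484 − 311.10) × 0.942785 = -23.5240
Short position value = −(long value) = A$23.52

A$23.52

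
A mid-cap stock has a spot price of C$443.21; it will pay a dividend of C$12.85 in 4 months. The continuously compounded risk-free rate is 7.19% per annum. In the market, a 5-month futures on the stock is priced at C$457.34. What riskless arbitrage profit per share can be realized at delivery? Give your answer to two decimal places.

C$13.58 per share

PV(dividends) I = 12.85·e^(−0.0719·4/12) = 12.5457
Fair futures F* = (S − I)·e^(rT) = (443.21 − 12.5457)·e^0.029958 = 430.6643 × 1.030411 = 443.7612
Market C$457.34 > fair 443.7612: forward overpriced → cash-and-carry (borrow at r, buy the stock and collect the dividends, short the forward).
Profit at T = |F_mkt − F*| = |457.34 − 443.7612| = C$13.58 per share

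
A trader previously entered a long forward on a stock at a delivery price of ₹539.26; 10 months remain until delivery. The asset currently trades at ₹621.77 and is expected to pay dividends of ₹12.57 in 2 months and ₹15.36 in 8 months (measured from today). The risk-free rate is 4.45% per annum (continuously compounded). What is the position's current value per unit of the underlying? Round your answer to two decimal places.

PV(remaining dividends) I = 12.57·e^(−0.0445·2/12) + 15.36·e^(−0.0445·8/12) = 27.3881
Current forward F = (S − I)·e^(rT) = (621.77 − 27.3881)·e^(0.0445·10/12) = 594.3819 × 1.037779 = 616.8371
Value (long) = (F − K)·e^(−rT) = (616.8371 − 539.26) × 0.963596 = 74.7530
Value = ₹74.75

₹74.75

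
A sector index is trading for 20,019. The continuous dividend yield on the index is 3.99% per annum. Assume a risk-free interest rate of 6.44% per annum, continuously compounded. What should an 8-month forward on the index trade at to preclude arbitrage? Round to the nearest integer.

20,349

F = S·e^((r − q)T) = 20019 · e^((0.0644 − 0.0399) × 8/12)
= 20019 · e^0.016333 = 20019 × 1.016467
F = 20,349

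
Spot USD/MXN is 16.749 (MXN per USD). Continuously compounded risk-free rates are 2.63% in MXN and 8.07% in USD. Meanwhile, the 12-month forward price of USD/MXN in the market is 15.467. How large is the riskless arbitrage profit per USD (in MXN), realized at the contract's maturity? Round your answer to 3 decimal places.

Fair forward: F* = S·e^(carry·T), with carry = (r_MXN − r_USD) = 0.0263 − 0.0807 = -0.0544
F* = 16.749 · e^(-0.0544 × 12/12) = 16.749 · e^-0.054400 = 16.749 × 0.947053 = 15.8622
Market 15.467 < fair 15.8622: forward underpriced → reverse cash-and-carry (short spot, go long the forward).
At maturity, profit = |F_mkt − F*| = |15.467 − 15.8622| = 0.395 per USD (in MXN)

0.395 per USD (in MXN)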